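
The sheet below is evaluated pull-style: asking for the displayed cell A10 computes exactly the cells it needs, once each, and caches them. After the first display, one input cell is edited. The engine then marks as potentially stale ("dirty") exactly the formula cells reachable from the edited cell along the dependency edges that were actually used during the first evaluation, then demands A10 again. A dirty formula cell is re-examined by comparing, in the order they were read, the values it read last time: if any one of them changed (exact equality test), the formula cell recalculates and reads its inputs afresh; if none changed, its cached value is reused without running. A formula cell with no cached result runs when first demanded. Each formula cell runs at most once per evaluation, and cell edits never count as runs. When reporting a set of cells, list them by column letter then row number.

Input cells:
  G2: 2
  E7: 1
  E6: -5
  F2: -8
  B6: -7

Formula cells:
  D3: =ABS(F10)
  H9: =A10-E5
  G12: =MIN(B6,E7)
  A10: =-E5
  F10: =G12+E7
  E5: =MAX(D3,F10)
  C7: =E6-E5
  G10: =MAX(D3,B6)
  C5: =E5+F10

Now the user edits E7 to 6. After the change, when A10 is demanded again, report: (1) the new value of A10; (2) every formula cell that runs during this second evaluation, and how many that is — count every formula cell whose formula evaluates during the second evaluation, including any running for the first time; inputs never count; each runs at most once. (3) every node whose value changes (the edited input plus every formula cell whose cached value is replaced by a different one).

Demanding A10 again yields -1.
5 formula cells run: A10, D3, E5, F10, G12.
The nodes whose values change: A10, D3, E5, E7, F10.

First demand of the output computes:
  G12 = MIN(-7, 1) = -7
  F10 = -7 + 1 = -6
  D3 = ABS(-6) = 6
  E5 = MAX(6, -6) = 6
  A10 = -(6) = -6

After the edit, cleaning proceeds:
  G12: a read changed (E7 1->6) — executes, giving -7 — identical to its old value.
  F10: a read changed (E7 1->6) — executes, giving -1.
  D3: a read changed (F10 -6->-1) — executes, giving 1.
  E5: a read changed (D3 6->1; F10 -6->-1) — executes, giving 1.
  A10: a read changed (E5 6->1) — executes, giving -1.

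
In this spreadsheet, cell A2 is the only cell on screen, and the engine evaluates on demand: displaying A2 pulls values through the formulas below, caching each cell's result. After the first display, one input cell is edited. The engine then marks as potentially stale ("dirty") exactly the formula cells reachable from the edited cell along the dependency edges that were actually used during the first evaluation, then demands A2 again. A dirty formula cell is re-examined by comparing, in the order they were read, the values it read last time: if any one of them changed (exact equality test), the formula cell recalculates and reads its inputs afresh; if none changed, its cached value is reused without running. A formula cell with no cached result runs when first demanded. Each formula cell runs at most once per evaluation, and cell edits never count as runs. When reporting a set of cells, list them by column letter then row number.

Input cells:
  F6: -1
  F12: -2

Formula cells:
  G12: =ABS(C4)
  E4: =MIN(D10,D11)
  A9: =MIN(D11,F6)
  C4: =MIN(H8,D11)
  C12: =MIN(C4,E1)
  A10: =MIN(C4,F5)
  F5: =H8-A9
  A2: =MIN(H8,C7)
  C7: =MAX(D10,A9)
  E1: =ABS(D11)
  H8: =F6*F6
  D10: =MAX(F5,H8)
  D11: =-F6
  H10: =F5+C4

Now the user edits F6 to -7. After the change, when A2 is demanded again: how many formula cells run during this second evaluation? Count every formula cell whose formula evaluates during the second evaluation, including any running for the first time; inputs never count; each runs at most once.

Run set: A2, A9, C7, D10, D11, F5, H8 (7 run).

Initial pass — values computed on the first demand:
  D11 = -(-1) = 1
  A9 = MIN(1, -1) = -1
  H8 = -1 * -1 = 1
  F5 = 1 - -1 = 2
  D10 = MAX(2, 1) = 2
  C7 = MAX(2, -1) = 2
  A2 = MIN(1, 2) = 1

Second demand — change propagation:
  D11: re-runs because F6 -1->-7; new result 7.
  A9: re-runs because D11 1->7; F6 -1->-7; new result -7.
  H8: re-runs because F6 -1->-7; F6 -1->-7; new result 49.
  F5: re-runs because H8 1->49; A9 -1->-7; new result 56.
  D10: re-runs because F5 2->56; H8 1->49; new result 56.
  C7: re-runs because D10 2->56; A9 -1->-7; new result 56.
  A2: re-runs because H8 1->49; C7 2->56; new result 49.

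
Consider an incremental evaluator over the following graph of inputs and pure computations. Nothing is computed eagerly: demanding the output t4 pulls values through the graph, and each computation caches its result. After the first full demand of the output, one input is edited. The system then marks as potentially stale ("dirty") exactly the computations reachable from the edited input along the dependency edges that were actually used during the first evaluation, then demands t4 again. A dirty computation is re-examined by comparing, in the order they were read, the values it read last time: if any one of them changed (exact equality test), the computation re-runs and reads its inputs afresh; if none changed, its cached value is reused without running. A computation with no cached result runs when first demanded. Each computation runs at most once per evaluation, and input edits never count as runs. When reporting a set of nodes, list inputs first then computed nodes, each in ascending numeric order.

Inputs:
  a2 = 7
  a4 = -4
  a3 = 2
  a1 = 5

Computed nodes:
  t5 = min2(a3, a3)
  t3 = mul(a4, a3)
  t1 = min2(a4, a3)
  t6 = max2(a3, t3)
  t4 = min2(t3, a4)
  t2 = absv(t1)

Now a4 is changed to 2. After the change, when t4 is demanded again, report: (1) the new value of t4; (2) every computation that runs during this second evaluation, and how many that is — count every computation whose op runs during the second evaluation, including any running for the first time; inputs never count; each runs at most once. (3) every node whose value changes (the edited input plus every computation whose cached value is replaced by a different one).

Initial pass — values computed on the first demand:
  t3 = mul(-4, 2) = -8
  t4 = min2(-8, -4) = -8

Second demand — change propagation:
  t3: re-runs because a4 -4->2; new result 4.
  t4: re-runs because t3 -8->4; a4 -4->2; new result 2.

t4 now evaluates to 2.
Run set: t3, t4 (2 run).
Changed values: a4, t3, t4.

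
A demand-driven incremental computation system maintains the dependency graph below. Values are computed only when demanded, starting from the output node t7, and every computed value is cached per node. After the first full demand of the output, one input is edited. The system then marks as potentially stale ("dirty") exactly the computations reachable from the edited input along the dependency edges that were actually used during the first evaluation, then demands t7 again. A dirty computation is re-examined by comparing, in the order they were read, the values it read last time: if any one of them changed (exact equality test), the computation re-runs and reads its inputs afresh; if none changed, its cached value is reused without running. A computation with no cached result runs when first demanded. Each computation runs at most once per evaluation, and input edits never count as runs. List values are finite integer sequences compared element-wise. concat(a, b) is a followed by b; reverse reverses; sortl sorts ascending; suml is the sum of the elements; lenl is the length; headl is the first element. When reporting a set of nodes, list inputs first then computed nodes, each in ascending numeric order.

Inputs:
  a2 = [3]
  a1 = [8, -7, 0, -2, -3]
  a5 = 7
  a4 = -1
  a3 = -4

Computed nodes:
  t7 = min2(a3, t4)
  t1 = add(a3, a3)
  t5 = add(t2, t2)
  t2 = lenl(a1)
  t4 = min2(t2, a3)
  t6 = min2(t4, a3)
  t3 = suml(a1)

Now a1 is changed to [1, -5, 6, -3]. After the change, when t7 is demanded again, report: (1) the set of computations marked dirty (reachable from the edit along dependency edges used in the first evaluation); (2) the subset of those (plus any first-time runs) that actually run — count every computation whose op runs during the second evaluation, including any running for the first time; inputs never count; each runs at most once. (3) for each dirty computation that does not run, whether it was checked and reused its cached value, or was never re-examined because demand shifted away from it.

First evaluation (everything demanded from the output):
  t2 = lenl([8, -7, 0, -2, -3]) = 5
  t4 = min2(5, -4) = -4
  t7 = min2(-4, -4) = -4

Propagation after the edit:
  t2: runs — a1 [8, -7, 0, -2, -3]->[1, -5, 6, -3]; result 4.
  t4: runs — t2 5->4; result -4 (same value as before).
  t7: checked — values it read are unchanged (a3 unchanged, t4 unchanged); reused cached -4 without running.

Key observation: the change is absorbed at t4 — it re-runs but produces the same value, and the output's value is unchanged.

Marked dirty: t2, t4, t7.
Computations that run: t2, t4 — 2 in total.
Checked but reused from cache: t7.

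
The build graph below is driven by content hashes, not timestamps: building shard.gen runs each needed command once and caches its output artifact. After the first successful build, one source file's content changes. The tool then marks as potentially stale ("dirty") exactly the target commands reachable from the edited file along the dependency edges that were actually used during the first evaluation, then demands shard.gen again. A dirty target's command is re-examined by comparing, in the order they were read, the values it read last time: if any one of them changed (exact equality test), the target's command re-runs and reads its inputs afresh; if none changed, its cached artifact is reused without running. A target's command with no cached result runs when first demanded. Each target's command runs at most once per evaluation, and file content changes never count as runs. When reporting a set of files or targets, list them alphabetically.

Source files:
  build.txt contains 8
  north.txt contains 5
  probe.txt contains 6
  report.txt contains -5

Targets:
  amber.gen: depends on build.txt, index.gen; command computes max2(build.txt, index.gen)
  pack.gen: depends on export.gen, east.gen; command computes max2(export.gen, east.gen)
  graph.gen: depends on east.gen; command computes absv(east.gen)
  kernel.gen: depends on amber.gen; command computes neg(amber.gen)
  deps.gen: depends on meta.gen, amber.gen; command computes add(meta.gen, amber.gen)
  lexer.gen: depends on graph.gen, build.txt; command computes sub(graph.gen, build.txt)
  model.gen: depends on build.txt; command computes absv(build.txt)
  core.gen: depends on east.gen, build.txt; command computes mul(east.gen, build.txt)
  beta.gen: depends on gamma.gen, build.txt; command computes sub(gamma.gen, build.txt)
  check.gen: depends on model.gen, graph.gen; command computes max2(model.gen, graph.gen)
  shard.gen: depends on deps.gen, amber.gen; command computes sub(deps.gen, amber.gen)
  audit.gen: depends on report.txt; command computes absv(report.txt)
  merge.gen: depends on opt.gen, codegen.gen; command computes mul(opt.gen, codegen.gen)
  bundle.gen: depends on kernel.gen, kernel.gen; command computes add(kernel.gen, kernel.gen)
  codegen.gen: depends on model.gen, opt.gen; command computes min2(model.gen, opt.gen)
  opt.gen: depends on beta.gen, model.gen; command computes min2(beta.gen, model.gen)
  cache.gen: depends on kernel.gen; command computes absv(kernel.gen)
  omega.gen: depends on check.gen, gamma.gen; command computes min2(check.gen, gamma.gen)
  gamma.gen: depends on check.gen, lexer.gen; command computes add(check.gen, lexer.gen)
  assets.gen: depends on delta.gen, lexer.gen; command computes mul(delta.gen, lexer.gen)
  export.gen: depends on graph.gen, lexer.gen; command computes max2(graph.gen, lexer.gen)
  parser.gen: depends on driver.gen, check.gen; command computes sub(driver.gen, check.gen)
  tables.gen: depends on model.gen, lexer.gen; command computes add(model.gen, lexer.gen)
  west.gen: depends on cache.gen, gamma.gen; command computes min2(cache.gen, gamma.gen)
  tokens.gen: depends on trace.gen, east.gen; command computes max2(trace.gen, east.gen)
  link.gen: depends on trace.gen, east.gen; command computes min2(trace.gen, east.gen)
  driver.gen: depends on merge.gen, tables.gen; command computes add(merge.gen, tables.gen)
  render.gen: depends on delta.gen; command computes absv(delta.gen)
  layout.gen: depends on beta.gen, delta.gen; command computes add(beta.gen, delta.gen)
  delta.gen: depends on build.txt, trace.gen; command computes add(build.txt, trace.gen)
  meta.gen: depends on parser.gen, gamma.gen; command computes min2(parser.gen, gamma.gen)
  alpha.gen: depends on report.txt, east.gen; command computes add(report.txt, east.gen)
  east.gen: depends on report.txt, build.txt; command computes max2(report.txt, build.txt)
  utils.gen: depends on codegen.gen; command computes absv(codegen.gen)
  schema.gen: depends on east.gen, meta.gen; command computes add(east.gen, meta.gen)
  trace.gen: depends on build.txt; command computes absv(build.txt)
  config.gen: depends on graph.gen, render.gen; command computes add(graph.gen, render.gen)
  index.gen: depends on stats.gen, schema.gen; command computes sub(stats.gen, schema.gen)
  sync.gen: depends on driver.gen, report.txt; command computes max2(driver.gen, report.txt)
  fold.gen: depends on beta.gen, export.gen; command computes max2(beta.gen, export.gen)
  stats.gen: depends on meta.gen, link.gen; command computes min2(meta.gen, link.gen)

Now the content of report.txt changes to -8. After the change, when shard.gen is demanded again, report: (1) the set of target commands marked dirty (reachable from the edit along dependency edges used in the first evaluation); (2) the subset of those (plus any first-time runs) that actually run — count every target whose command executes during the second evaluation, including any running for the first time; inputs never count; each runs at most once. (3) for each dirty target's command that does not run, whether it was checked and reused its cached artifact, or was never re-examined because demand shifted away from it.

Dirty set: amber.gen, beta.gen, check.gen, codegen.gen, deps.gen, driver.gen, east.gen, gamma.gen, graph.gen, index.gen, lexer.gen, link.gen, merge.gen, meta.gen, opt.gen, parser.gen, schema.gen, shard.gen, stats.gen, tables.gen.
Run set: east.gen (1 run).
Re-examined without running (cache reused): amber.gen, beta.gen, check.gen, codegen.gen, deps.gen, driver.gen, gamma.gen, graph.gen, index.gen, lexer.gen, link.gen, merge.gen, meta.gen, opt.gen, parser.gen, schema.gen, shard.gen, stats.gen, tables.gen.
The important point: east.gen recomputes to an identical value, and the output ends up unchanged.

Initial pass — values computed on the first demand:
  east.gen = max2(-5, 8) = 8
  graph.gen = absv(8) = 8
  lexer.gen = sub(8, 8) = 0
  model.gen = absv(8) = 8
  check.gen = max2(8, 8) = 8
  gamma.gen = add(8, 0) = 8
  beta.gen = sub(8, 8) = 0
  opt.gen = min2(0, 8) = 0
  codegen.gen = min2(8, 0) = 0
  merge.gen = mul(0, 0) = 0
  tables.gen = add(8, 0) = 8
  driver.gen = add(0, 8) = 8
  parser.gen = sub(8, 8) = 0
  meta.gen = min2(0, 8) = 0
  schema.gen = add(8, 0) = 8
  trace.gen = absv(8) = 8
  link.gen = min2(8, 8) = 8
  stats.gen = min2(0, 8) = 0
  index.gen = sub(0, 8) = -8
  amber.gen = max2(8, -8) = 8
  deps.gen = add(0, 8) = 8
  shard.gen = sub(8, 8) = 0

Second demand — change propagation:
  east.gen: re-runs because report.txt -5->-8; new result 8 (unchanged).
  graph.gen: re-examined; everything it read last time is the same (east.gen unchanged) — cache 8 kept, no run.
  check.gen: re-examined; everything it read last time is the same (model.gen unchanged, graph.gen unchanged) — cache 8 kept, no run.
  lexer.gen: re-examined; everything it read last time is the same (graph.gen unchanged, build.txt unchanged) — cache 0 kept, no run.
  gamma.gen: re-examined; everything it read last time is the same (check.gen unchanged, lexer.gen unchanged) — cache 8 kept, no run.
  beta.gen: re-examined; everything it read last time is the same (gamma.gen unchanged, build.txt unchanged) — cache 0 kept, no run.
  link.gen: re-examined; everything it read last time is the same (trace.gen unchanged, east.gen unchanged) — cache 8 kept, no run.
  opt.gen: re-examined; everything it read last time is the same (beta.gen unchanged, model.gen unchanged) — cache 0 kept, no run.
  codegen.gen: re-examined; everything it read last time is the same (model.gen unchanged, opt.gen unchanged) — cache 0 kept, no run.
  merge.gen: re-examined; everything it read last time is the same (opt.gen unchanged, codegen.gen unchanged) — cache 0 kept, no run.
  tables.gen: re-examined; everything it read last time is the same (model.gen unchanged, lexer.gen unchanged) — cache 8 kept, no run.
  driver.gen: re-examined; everything it read last time is the same (merge.gen unchanged, tables.gen unchanged) — cache 8 kept, no run.
  parser.gen: re-examined; everything it read last time is the same (driver.gen unchanged, check.gen unchanged) — cache 0 kept, no run.
  meta.gen: re-examined; everything it read last time is the same (parser.gen unchanged, gamma.gen unchanged) — cache 0 kept, no run.
  schema.gen: re-examined; everything it read last time is the same (east.gen unchanged, meta.gen unchanged) — cache 8 kept, no run.
  stats.gen: re-examined; everything it read last time is the same (meta.gen unchanged, link.gen unchanged) — cache 0 kept, no run.
  index.gen: re-examined; everything it read last time is the same (stats.gen unchanged, schema.gen unchanged) — cache -8 kept, no run.
  amber.gen: re-examined; everything it read last time is the same (build.txt unchanged, index.gen unchanged) — cache 8 kept, no run.
  deps.gen: re-examined; everything it read last time is the same (meta.gen unchanged, amber.gen unchanged) — cache 8 kept, no run.
  shard.gen: re-examined; everything it read last time is the same (deps.gen unchanged, amber.gen unchanged) — cache 0 kept, no run.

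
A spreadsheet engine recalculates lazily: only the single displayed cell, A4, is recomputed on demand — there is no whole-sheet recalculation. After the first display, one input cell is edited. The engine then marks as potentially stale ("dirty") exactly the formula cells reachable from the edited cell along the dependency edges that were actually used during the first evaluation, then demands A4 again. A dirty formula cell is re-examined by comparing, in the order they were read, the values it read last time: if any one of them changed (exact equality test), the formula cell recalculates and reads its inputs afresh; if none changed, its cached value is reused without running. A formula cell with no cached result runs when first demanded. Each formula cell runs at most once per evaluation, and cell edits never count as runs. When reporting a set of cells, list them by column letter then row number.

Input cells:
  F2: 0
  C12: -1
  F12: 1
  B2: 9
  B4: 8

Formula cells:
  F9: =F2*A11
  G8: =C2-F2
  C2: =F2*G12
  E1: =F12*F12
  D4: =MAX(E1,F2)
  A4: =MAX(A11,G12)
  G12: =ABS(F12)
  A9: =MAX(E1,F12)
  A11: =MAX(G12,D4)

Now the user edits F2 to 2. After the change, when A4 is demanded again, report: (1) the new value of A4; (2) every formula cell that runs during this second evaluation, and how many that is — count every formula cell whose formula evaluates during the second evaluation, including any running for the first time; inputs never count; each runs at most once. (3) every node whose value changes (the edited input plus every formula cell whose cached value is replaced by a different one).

New value of A4: 2.
Formula cells that run: A4, A11, D4 — 3 in total.
Values that change: A4, A11, D4, F2.

First evaluation (everything demanded from the output):
  E1 = 1 * 1 = 1
  D4 = MAX(1, 0) = 1
  G12 = ABS(1) = 1
  A11 = MAX(1, 1) = 1
  A4 = MAX(1, 1) = 1

Propagation after the edit:
  D4: runs — F2 0->2; result 2.
  A11: runs — D4 1->2; result 2.
  A4: runs — A11 1->2; result 2.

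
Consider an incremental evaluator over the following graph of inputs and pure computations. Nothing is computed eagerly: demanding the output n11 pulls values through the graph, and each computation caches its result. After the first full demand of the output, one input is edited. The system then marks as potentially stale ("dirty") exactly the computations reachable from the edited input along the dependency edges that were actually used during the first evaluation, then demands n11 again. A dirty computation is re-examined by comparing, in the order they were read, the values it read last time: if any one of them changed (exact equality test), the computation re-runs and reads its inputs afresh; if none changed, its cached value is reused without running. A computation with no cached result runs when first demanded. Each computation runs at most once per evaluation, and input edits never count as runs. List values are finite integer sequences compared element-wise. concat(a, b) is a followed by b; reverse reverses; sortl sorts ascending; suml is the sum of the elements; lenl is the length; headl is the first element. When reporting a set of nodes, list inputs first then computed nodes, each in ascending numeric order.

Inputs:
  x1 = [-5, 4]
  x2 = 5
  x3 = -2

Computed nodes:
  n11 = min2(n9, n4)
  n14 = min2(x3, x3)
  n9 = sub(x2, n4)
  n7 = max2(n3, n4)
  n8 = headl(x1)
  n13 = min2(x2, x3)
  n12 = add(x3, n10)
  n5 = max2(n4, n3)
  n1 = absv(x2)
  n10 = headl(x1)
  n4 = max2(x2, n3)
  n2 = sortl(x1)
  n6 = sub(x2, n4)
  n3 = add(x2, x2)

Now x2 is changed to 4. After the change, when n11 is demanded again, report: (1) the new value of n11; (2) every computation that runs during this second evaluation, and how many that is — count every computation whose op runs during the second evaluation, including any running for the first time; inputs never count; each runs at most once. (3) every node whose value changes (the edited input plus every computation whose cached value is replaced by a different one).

Initial pass — values computed on the first demand:
  n3 = add(5, 5) = 10
  n4 = max2(5, 10) = 10
  n9 = sub(5, 10) = -5
  n11 = min2(-5, 10) = -5

Second demand — change propagation:
  n3: re-runs because x2 5->4; x2 5->4; new result 8.
  n4: re-runs because x2 5->4; n3 10->8; new result 8.
  n9: re-runs because x2 5->4; n4 10->8; new result -4.
  n11: re-runs because n9 -5->-4; n4 10->8; new result -4.

n11 now evaluates to -4.
Run set: n3, n4, n9, n11 (4 run).
Changed values: x2, n3, n4, n9, n11.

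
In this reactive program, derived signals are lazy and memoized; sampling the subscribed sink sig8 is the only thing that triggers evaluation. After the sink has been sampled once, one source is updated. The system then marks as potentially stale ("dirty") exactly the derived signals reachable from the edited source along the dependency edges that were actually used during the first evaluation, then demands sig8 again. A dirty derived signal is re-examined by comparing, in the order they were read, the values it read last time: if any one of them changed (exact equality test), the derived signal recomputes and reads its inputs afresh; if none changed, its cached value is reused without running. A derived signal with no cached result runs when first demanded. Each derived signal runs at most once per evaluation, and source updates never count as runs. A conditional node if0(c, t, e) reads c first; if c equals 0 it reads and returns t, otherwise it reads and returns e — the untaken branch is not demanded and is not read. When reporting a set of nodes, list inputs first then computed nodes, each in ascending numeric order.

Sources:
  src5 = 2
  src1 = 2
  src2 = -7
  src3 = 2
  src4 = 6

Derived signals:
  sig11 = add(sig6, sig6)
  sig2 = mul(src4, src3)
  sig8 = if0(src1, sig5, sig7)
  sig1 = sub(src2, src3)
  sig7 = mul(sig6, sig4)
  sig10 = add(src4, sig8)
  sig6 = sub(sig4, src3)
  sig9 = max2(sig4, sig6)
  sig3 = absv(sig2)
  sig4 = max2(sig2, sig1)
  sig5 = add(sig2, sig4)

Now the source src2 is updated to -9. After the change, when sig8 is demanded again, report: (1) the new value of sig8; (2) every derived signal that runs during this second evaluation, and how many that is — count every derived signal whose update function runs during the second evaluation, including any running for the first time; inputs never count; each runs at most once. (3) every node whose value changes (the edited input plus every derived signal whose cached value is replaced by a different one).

First demand of the output computes:
  sig1 = sub(-7, 2) = -9
  sig2 = mul(6, 2) = 12
  sig4 = max2(12, -9) = 12
  sig6 = sub(12, 2) = 10
  sig7 = mul(10, 12) = 120
  sig8 = if0(src1=2 -> else branch sig7) = 120

After the edit, cleaning proceeds:
  sig1: a read changed (src2 -7->-9) — executes, giving -11.
  sig4: a read changed (sig1 -9->-11) — executes, giving 12 — identical to its old value.
  sig6: dirty, but its reads are unchanged (sig4 unchanged, src3 unchanged); cached 10 stands.
  sig7: dirty, but its reads are unchanged (sig6 unchanged, sig4 unchanged); cached 120 stands.
  sig8: dirty, but its reads are unchanged (src1 unchanged, sig7 unchanged); cached 120 stands.

Note the absorption at sig4: it re-runs yet its value is the same, leaving the output's value untouched.

Demanding sig8 again yields 120.
2 derived signals run: sig1, sig4.
The nodes whose values change: src2, sig1.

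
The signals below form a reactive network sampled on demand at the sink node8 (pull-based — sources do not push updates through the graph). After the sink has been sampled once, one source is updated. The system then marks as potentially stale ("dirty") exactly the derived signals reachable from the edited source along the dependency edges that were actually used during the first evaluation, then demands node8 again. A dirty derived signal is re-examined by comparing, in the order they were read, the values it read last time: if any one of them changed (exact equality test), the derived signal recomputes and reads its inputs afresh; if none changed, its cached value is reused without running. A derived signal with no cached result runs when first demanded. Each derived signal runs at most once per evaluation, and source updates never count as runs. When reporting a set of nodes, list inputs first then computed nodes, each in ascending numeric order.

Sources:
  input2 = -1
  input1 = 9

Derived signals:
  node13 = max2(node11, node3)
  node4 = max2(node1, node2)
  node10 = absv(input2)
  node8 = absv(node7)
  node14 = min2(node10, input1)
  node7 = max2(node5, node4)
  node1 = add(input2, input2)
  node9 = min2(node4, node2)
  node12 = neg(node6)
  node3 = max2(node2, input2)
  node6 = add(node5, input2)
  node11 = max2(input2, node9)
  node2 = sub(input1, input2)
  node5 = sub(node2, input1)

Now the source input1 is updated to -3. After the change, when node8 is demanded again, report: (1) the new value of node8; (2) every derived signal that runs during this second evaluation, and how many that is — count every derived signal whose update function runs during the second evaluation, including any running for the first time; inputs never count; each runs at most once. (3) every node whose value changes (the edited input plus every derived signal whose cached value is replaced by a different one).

node8 now evaluates to 1.
Run set: node2, node4, node5, node7, node8 (5 run).
Changed values: input1, node2, node4, node7, node8.

Initial pass — values computed on the first demand:
  node1 = add(-1, -1) = -2
  node2 = sub(9, -1) = 10
  node4 = max2(-2, 10) = 10
  node5 = sub(10, 9) = 1
  node7 = max2(1, 10) = 10
  node8 = absv(10) = 10

Second demand — change propagation:
  node2: re-runs because input1 9->-3; new result -2.
  node4: re-runs because node2 10->-2; new result -2.
  node5: re-runs because node2 10->-2; input1 9->-3; new result 1 (unchanged).
  node7: re-runs because node4 10->-2; new result 1.
  node8: re-runs because node7 10->1; new result 1.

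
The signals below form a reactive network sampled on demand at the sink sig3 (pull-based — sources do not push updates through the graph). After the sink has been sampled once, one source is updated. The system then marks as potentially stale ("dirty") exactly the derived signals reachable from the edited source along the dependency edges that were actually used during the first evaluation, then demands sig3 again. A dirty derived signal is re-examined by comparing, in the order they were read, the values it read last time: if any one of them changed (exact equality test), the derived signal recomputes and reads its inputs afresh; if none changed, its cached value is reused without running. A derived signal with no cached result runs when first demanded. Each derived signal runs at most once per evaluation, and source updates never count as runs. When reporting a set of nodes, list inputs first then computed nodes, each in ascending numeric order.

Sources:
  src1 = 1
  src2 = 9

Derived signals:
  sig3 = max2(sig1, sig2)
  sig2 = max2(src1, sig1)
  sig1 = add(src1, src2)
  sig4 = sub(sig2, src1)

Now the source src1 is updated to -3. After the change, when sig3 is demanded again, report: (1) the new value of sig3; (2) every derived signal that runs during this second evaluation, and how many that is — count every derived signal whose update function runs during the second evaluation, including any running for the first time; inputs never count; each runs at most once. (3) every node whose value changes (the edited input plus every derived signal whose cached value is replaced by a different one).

sig3 now evaluates to 6.
Run set: sig1, sig2, sig3 (3 run).
Changed values: src1, sig1, sig2, sig3.

Initial pass — values computed on the first demand:
  sig1 = add(1, 9) = 10
  sig2 = max2(1, 10) = 10
  sig3 = max2(10, 10) = 10

Second demand — change propagation:
  sig1: re-runs because src1 1->-3; new result 6.
  sig2: re-runs because src1 1->-3; sig1 10->6; new result 6.
  sig3: re-runs because sig1 10->6; sig2 10->6; new result 6.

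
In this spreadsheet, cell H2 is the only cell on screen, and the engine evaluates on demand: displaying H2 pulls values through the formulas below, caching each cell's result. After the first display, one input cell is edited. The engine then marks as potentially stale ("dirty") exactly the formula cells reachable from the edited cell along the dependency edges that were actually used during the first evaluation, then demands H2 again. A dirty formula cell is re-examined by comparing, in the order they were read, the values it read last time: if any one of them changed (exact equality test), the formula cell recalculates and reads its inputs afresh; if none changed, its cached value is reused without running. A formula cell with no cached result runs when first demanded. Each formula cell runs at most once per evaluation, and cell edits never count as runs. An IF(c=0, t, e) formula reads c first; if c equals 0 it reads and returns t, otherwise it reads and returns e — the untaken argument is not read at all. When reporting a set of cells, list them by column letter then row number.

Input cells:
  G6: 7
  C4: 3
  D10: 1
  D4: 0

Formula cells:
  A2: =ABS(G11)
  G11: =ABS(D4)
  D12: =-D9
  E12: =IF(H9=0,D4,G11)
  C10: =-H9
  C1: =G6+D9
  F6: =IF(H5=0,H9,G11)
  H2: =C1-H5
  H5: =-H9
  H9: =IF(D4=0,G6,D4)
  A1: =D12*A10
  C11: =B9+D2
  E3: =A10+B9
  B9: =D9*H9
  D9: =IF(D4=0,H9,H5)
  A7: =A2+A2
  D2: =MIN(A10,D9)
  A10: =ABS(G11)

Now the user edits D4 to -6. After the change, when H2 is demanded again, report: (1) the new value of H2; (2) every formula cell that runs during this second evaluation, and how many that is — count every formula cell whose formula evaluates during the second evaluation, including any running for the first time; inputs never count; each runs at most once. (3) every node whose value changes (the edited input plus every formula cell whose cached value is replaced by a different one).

Initial pass — values computed on the first demand:
  H9 = IF(D4=0: D4=0 -> then branch G6) = 7
  H5 = -(7) = -7
  D9 = IF(D4=0: D4=0 -> then branch H9) = 7
  C1 = 7 + 7 = 14
  H2 = 14 - -7 = 21

Second demand — change propagation:
  H9: re-runs because D4 0->-6; new result -6.
  H5: re-runs because H9 7->-6; new result 6.
  D9: re-runs because D4 0->-6; H9 7->-6; new result 6.
  C1: re-runs because D9 7->6; new result 13.
  H2: re-runs because C1 14->13; H5 -7->6; new result 7.

H2 now evaluates to 7.
Run set: C1, D9, H2, H5, H9 (5 run).
Changed values: C1, D4, D9, H2, H5, H9.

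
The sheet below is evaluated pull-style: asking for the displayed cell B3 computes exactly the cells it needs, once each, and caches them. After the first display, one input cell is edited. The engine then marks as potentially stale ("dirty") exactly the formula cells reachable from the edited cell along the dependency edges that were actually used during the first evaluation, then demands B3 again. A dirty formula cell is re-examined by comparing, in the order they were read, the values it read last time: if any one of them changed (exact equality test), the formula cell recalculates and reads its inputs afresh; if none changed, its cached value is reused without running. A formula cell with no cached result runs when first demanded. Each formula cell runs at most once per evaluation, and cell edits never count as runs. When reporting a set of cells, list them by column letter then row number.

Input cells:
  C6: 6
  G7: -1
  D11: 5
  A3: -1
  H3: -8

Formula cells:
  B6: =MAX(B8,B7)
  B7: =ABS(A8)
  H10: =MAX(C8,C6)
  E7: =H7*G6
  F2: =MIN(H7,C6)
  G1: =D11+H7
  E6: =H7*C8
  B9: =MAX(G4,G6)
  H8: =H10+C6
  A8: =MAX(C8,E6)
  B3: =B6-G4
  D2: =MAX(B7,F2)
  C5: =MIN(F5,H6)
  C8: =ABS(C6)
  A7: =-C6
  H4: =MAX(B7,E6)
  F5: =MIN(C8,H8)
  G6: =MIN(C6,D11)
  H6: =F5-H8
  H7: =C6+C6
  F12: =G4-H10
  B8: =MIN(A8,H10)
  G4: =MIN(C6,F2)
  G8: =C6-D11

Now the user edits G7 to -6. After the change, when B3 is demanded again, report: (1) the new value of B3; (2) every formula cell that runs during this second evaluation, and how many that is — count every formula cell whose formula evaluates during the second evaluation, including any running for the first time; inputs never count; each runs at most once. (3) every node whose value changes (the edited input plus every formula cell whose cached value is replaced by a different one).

Demanding B3 again yields 66.
0 formula cells run: none.
The nodes whose values change: G7.
Note the shortcut — nothing in the graph depends on G7 at all, so no recomputation happens.

First demand of the output computes:
  C8 = ABS(6) = 6
  H7 = 6 + 6 = 12
  E6 = 12 * 6 = 72
  A8 = MAX(6, 72) = 72
  B7 = ABS(72) = 72
  F2 = MIN(12, 6) = 6
  G4 = MIN(6, 6) = 6
  H10 = MAX(6, 6) = 6
  B8 = MIN(72, 6) = 6
  B6 = MAX(6, 72) = 72
  B3 = 72 - 6 = 66

After the edit, cleaning proceeds:
  no node depends on G7 at all; the second demand re-runs nothing.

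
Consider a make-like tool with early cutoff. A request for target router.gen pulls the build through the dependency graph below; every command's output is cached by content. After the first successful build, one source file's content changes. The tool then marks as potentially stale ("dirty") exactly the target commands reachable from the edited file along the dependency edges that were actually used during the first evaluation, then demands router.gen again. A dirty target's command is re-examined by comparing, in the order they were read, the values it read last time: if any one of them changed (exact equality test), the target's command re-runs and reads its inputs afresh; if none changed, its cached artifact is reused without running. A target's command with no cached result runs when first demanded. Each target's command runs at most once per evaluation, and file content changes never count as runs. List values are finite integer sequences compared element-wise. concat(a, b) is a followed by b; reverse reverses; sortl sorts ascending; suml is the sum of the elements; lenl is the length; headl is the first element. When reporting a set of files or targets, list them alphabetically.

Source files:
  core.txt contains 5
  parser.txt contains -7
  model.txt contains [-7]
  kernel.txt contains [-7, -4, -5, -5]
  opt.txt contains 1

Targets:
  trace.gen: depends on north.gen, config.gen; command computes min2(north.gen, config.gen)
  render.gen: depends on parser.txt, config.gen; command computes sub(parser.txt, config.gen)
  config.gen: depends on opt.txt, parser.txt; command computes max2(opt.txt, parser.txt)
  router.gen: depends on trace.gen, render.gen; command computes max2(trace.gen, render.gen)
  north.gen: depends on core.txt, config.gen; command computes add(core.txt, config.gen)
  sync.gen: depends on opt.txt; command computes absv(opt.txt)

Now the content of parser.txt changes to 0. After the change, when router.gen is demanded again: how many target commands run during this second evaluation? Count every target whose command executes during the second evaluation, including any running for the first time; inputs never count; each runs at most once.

3 target commands run: config.gen, render.gen, router.gen.
Note where the cutoff bites: north.gen is checked, finds nothing changed, and keeps its cache.

First demand of the output computes:
  config.gen = max2(1, -7) = 1
  north.gen = add(5, 1) = 6
  render.gen = sub(-7, 1) = -8
  trace.gen = min2(6, 1) = 1
  router.gen = max2(1, -8) = 1

After the edit, cleaning proceeds:
  config.gen: a read changed (parser.txt -7->0) — executes, giving 1 — identical to its old value.
  north.gen: dirty, but its reads are unchanged (core.txt unchanged, config.gen unchanged); cached 6 stands.
  render.gen: a read changed (parser.txt -7->0) — executes, giving -1.
  trace.gen: dirty, but its reads are unchanged (north.gen unchanged, config.gen unchanged); cached 1 stands.
  router.gen: a read changed (render.gen -8->-1) — executes, giving 1 — identical to its old value.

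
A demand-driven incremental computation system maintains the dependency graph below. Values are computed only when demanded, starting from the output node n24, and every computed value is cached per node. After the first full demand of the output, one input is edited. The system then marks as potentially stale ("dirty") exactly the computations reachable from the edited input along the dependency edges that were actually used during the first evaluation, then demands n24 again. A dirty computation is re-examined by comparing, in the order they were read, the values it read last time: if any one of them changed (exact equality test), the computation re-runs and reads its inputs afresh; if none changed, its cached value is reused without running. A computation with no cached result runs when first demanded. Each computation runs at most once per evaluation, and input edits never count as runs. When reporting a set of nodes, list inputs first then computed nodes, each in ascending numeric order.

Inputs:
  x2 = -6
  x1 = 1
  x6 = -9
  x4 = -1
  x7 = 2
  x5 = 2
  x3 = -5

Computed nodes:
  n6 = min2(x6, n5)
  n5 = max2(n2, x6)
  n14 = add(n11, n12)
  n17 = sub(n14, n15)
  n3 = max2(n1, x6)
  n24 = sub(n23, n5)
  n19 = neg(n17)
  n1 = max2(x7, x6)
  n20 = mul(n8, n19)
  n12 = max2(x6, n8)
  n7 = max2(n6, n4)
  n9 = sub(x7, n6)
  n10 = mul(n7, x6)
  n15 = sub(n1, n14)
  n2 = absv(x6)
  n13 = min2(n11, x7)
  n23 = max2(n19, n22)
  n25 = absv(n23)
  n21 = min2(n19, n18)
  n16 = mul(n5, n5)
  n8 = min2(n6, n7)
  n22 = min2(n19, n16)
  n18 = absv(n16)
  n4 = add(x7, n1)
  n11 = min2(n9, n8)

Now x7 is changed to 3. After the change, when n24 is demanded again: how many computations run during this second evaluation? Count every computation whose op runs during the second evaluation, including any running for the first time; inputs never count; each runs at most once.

Computations that run: n1, n4, n7, n8, n9, n11, n15, n17, n19, n22, n23, n24 — 12 in total.
Key observation: the cutoff stops propagation at n12 — its inputs' values are unchanged, so it reuses its cache.

First evaluation (everything demanded from the output):
  n1 = max2(2, -9) = 2
  n2 = absv(-9) = 9
  n4 = add(2, 2) = 4
  n5 = max2(9, -9) = 9
  n6 = min2(-9, 9) = -9
  n7 = max2(-9, 4) = 4
  n8 = min2(-9, 4) = -9
  n9 = sub(2, -9) = 11
  n11 = min2(11, -9) = -9
  n12 = max2(-9, -9) = -9
  n14 = add(-9, -9) = -18
  n15 = sub(2, -18) = 20
  n16 = mul(9, 9) = 81
  n17 = sub(-18, 20) = -38
  n19 = neg(-38) = 38
  n22 = min2(38, 81) = 38
  n23 = max2(38, 38) = 38
  n24 = sub(38, 9) = 29

Propagation after the edit:
  n1: runs — x7 2->3; result 3.
  n4: runs — x7 2->3; n1 2->3; result 6.
  n7: runs — n4 4->6; result 6.
  n8: runs — n7 4->6; result -9 (same value as before).
  n9: runs — x7 2->3; result 12.
  n11: runs — n9 11->12; result -9 (same value as before).
  n12: checked — values it read are unchanged (x6 unchanged, n8 unchanged); reused cached -9 without running.
  n14: checked — values it read are unchanged (n11 unchanged, n12 unchanged); reused cached -18 without running.
  n15: runs — n1 2->3; result 21.
  n17: runs — n15 20->21; result -39.
  n19: runs — n17 -38->-39; result 39.
  n22: runs — n19 38->39; result 39.
  n23: runs — n19 38->39; n22 38->39; result 39.
  n24: runs — n23 38->39; result 30.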